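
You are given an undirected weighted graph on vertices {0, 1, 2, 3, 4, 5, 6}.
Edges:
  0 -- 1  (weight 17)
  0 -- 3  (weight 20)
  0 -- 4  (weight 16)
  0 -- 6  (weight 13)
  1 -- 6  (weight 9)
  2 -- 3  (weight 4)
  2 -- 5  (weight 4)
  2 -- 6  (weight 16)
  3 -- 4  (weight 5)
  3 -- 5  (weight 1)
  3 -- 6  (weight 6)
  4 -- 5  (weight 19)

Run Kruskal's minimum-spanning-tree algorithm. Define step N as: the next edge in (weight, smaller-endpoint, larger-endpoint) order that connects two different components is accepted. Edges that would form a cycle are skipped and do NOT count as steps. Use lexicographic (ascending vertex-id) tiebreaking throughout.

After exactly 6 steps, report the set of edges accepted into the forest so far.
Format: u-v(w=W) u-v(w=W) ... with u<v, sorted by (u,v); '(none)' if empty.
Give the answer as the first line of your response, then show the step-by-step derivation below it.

0-6(w=13) 1-6(w=9) 2-3(w=4) 3-4(w=5) 3-5(w=1) 3-6(w=6)

step 1: add edge 3-5 (w=1); MST = {3-5(w=1)}
step 2: add edge 2-3 (w=4); MST = {2-3(w=4) 3-5(w=1)}
step 3: add edge 3-4 (w=5); MST = {2-3(w=4) 3-4(w=5) 3-5(w=1)}
step 4: add edge 3-6 (w=6); MST = {2-3(w=4) 3-4(w=5) 3-5(w=1) 3-6(w=6)}
step 5: add edge 1-6 (w=9); MST = {1-6(w=9) 2-3(w=4) 3-4(w=5) 3-5(w=1) 3-6(w=6)}
step 6: add edge 0-6 (w=13); MST = {0-6(w=13) 1-6(w=9) 2-3(w=4) 3-4(w=5) 3-5(w=1) 3-6(w=6)}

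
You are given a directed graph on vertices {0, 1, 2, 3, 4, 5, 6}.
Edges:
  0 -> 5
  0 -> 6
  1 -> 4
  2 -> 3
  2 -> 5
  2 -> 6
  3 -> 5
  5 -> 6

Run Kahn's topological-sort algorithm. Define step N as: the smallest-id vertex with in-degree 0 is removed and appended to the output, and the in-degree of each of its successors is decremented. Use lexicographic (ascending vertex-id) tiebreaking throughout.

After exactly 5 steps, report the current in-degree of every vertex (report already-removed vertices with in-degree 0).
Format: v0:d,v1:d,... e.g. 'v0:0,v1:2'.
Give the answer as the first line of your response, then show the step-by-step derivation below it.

v0:0,v1:0,v2:0,v3:0,v4:0,v5:0,v6:1

step 1: output 0; order=[0]; indeg=(0,0,0,1,1,2,2)
step 2: output 1; order=[0,1]; indeg=(0,0,0,1,0,2,2)
step 3: output 2; order=[0,1,2]; indeg=(0,0,0,0,0,1,1)
step 4: output 3; order=[0,1,2,3]; indeg=(0,0,0,0,0,0,1)
step 5: output 4; order=[0,1,2,3,4]; indeg=(0,0,0,0,0,0,1)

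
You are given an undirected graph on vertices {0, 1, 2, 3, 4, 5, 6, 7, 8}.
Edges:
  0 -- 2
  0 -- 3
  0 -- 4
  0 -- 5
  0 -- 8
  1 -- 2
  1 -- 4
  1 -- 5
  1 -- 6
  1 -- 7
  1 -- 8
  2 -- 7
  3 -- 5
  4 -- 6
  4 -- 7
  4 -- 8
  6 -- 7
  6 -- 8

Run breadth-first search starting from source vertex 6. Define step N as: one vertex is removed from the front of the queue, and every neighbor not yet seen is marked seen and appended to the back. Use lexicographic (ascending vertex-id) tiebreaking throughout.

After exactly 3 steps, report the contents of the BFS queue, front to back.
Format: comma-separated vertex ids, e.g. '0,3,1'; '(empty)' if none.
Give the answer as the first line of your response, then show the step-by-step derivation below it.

7,8,2,5,0

step 1: dequeue 6; queue=[1,4,7,8]; order=6
step 2: dequeue 1; queue=[4,7,8,2,5]; order=6,1
step 3: dequeue 4; queue=[7,8,2,5,0]; order=6,1,4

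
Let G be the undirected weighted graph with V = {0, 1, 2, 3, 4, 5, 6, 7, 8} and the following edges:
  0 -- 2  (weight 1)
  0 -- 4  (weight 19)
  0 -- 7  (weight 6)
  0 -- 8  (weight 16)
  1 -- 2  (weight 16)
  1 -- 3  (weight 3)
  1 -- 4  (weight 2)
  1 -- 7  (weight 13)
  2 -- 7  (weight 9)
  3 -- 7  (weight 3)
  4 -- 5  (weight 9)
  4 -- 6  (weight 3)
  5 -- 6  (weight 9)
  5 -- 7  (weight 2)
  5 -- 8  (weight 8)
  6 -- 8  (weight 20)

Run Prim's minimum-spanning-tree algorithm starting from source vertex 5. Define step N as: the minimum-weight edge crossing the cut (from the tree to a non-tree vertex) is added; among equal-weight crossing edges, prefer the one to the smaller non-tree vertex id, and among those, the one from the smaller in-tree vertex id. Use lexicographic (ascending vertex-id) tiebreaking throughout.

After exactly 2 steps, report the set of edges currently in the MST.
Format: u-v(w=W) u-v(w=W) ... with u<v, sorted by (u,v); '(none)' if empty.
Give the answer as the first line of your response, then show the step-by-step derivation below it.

3-7(w=3) 5-7(w=2)

step 1: add edge 5-7 (w=2); MST = {5-7(w=2)}
step 2: add edge 3-7 (w=3); MST = {3-7(w=3) 5-7(w=2)}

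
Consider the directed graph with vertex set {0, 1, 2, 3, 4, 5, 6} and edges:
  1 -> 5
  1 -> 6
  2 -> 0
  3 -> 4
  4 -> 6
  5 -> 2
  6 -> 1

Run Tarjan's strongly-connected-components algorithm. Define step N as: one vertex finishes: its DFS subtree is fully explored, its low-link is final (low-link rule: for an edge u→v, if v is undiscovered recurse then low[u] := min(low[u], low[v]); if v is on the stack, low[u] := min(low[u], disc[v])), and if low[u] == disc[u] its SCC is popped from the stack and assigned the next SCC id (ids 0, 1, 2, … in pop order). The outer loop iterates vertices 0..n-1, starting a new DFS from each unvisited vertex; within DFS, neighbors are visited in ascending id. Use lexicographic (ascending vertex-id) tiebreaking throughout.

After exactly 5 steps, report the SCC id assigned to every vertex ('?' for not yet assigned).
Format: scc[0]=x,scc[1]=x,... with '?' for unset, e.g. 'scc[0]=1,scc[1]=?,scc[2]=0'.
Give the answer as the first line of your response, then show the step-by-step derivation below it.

scc[0]=0,scc[1]=3,scc[2]=1,scc[3]=?,scc[4]=?,scc[5]=2,scc[6]=3

step 1: low=(low[0]=0,low[1]=?,low[2]=?,low[3]=?,low[4]=?,low[5]=?,low[6]=?); scc=(scc[0]=0,scc[1]=?,scc[2]=?,scc[3]=?,scc[4]=?,scc[5]=?,scc[6]=?)
step 2: low=(low[0]=0,low[1]=1,low[2]=3,low[3]=?,low[4]=?,low[5]=2,low[6]=?); scc=(scc[0]=0,scc[1]=?,scc[2]=1,scc[3]=?,scc[4]=?,scc[5]=?,scc[6]=?)
step 3: low=(low[0]=0,low[1]=1,low[2]=3,low[3]=?,low[4]=?,low[5]=2,low[6]=?); scc=(scc[0]=0,scc[1]=?,scc[2]=1,scc[3]=?,scc[4]=?,scc[5]=2,scc[6]=?)
step 4: low=(low[0]=0,low[1]=1,low[2]=3,low[3]=?,low[4]=?,low[5]=2,low[6]=1); scc=(scc[0]=0,scc[1]=?,scc[2]=1,scc[3]=?,scc[4]=?,scc[5]=2,scc[6]=?)
step 5: low=(low[0]=0,low[1]=1,low[2]=3,low[3]=?,low[4]=?,low[5]=2,low[6]=1); scc=(scc[0]=0,scc[1]=3,scc[2]=1,scc[3]=?,scc[4]=?,scc[5]=2,scc[6]=3)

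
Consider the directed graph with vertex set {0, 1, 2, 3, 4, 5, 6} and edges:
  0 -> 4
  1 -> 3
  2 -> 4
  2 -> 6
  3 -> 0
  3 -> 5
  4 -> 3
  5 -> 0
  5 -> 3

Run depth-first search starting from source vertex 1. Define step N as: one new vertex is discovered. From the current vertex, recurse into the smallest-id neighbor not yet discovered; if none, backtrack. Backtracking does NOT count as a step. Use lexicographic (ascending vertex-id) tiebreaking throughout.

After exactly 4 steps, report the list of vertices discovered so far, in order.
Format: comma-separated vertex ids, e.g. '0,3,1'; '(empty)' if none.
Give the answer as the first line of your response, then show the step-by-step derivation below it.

1,3,0,4

step 1: discover 1; path=1; order=1
step 2: discover 3; path=1>3; order=1,3
step 3: discover 0; path=1>3>0; order=1,3,0
step 4: discover 4; path=1>3>0>4; order=1,3,0,4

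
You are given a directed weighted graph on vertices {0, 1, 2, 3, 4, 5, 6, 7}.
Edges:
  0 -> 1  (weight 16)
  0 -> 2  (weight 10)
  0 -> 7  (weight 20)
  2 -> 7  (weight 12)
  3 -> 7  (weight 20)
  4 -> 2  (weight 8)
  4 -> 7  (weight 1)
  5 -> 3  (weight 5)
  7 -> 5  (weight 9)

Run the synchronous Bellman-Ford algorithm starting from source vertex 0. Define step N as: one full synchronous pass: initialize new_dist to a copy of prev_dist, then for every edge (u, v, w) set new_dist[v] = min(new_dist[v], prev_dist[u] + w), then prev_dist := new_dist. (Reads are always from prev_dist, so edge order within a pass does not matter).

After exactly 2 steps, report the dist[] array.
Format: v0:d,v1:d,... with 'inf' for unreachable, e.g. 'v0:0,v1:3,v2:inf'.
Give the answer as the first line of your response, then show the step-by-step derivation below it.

v0:0,v1:16,v2:10,v3:inf,v4:inf,v5:29,v6:inf,v7:20

step 1: dist = v0:0,v1:16,v2:10,v3:inf,v4:inf,v5:inf,v6:inf,v7:20
step 2: dist = v0:0,v1:16,v2:10,v3:inf,v4:inf,v5:29,v6:inf,v7:20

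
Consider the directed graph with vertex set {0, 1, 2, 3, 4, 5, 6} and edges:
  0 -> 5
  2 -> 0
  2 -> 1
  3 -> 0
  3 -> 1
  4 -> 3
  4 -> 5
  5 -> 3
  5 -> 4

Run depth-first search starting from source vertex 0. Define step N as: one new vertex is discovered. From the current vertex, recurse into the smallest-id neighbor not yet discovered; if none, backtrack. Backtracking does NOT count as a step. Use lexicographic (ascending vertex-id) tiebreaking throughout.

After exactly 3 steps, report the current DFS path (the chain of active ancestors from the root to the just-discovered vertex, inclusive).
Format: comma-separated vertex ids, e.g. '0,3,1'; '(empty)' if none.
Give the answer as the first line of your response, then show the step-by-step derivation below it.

0,5,3

step 1: discover 0; path=0; order=0
step 2: discover 5; path=0>5; order=0,5
step 3: discover 3; path=0>5>3; order=0,5,3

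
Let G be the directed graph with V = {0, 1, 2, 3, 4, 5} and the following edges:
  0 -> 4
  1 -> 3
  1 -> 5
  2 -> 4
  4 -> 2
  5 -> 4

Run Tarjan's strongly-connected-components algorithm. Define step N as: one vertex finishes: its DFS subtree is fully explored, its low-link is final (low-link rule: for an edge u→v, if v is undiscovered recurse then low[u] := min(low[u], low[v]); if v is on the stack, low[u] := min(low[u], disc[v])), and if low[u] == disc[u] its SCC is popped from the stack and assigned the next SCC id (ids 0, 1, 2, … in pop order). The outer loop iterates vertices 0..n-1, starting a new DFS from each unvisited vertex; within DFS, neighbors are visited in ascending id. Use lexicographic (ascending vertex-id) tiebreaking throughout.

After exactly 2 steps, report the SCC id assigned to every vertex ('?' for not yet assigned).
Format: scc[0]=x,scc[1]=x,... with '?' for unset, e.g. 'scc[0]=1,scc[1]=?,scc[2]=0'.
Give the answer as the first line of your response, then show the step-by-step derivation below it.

scc[0]=?,scc[1]=?,scc[2]=0,scc[3]=?,scc[4]=0,scc[5]=?

step 1: low=(low[0]=0,low[1]=?,low[2]=1,low[3]=?,low[4]=1,low[5]=?); scc=(scc[0]=?,scc[1]=?,scc[2]=?,scc[3]=?,scc[4]=?,scc[5]=?)
step 2: low=(low[0]=0,low[1]=?,low[2]=1,low[3]=?,low[4]=1,low[5]=?); scc=(scc[0]=?,scc[1]=?,scc[2]=0,scc[3]=?,scc[4]=0,scc[5]=?)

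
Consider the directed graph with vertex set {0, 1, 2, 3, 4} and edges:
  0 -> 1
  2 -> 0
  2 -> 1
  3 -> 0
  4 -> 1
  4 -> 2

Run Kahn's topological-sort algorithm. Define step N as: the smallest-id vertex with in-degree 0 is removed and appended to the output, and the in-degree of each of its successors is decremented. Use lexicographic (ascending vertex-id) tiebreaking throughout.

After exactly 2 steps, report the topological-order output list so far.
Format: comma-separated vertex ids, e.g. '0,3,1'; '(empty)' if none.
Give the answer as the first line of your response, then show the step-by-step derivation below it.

3,4

step 1: output 3; order=[3]; indeg=(1,3,1,0,0)
step 2: output 4; order=[3,4]; indeg=(1,2,0,0,0)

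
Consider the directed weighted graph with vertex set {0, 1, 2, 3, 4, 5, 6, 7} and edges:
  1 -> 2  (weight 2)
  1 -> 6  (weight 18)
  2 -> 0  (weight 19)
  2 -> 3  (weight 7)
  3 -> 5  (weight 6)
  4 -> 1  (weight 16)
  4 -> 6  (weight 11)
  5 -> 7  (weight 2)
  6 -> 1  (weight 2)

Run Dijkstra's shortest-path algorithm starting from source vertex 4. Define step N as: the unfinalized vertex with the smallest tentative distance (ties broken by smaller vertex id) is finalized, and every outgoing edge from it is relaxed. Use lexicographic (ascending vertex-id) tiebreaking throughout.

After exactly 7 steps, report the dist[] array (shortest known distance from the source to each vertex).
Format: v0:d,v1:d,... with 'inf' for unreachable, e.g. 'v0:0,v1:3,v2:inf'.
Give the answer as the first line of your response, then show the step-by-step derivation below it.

v0:34,v1:13,v2:15,v3:22,v4:0,v5:28,v6:11,v7:30

step 1: dist = v0:inf,v1:16,v2:inf,v3:inf,v4:0,v5:inf,v6:11,v7:inf
step 2: dist = v0:inf,v1:13,v2:inf,v3:inf,v4:0,v5:inf,v6:11,v7:inf
step 3: dist = v0:inf,v1:13,v2:15,v3:inf,v4:0,v5:inf,v6:11,v7:inf
step 4: dist = v0:34,v1:13,v2:15,v3:22,v4:0,v5:inf,v6:11,v7:inf
step 5: dist = v0:34,v1:13,v2:15,v3:22,v4:0,v5:28,v6:11,v7:inf
step 6: dist = v0:34,v1:13,v2:15,v3:22,v4:0,v5:28,v6:11,v7:30
step 7: dist = v0:34,v1:13,v2:15,v3:22,v4:0,v5:28,v6:11,v7:30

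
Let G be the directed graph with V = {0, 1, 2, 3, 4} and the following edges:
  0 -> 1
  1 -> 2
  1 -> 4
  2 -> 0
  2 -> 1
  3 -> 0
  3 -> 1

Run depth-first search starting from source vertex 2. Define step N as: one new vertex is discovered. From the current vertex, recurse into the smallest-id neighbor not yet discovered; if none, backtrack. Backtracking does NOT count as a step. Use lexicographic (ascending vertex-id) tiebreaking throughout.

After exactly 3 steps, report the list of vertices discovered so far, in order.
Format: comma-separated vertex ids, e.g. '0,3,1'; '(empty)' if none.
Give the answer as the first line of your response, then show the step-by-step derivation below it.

2,0,1

step 1: discover 2; path=2; order=2
step 2: discover 0; path=2>0; order=2,0
step 3: discover 1; path=2>0>1; order=2,0,1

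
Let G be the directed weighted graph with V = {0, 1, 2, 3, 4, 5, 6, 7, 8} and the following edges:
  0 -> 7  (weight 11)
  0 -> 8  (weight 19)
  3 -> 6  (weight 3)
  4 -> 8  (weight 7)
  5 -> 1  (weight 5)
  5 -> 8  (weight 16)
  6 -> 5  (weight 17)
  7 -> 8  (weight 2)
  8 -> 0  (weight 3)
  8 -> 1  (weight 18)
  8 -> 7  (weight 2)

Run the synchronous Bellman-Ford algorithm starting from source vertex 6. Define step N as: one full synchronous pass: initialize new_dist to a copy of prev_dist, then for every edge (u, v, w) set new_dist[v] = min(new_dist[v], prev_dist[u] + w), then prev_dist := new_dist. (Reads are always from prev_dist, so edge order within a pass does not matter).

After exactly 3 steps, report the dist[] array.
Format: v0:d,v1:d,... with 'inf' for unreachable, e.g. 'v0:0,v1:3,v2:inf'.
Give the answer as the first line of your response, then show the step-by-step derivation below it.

v0:36,v1:22,v2:inf,v3:inf,v4:inf,v5:17,v6:0,v7:35,v8:33

step 1: dist = v0:inf,v1:inf,v2:inf,v3:inf,v4:inf,v5:17,v6:0,v7:inf,v8:inf
step 2: dist = v0:inf,v1:22,v2:inf,v3:inf,v4:inf,v5:17,v6:0,v7:inf,v8:33
step 3: dist = v0:36,v1:22,v2:inf,v3:inf,v4:inf,v5:17,v6:0,v7:35,v8:33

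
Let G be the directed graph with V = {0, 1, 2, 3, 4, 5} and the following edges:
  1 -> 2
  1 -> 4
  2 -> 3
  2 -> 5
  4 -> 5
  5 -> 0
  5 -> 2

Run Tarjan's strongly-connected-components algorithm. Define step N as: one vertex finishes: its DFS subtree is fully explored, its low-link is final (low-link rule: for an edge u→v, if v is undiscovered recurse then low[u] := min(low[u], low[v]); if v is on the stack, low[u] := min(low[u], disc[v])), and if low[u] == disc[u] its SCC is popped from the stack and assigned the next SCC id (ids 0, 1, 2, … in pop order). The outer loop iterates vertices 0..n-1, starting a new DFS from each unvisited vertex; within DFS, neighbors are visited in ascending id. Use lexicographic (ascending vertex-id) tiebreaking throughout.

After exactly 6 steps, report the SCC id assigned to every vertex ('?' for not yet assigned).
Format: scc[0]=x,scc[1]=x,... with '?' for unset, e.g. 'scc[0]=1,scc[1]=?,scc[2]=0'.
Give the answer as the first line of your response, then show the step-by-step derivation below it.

scc[0]=0,scc[1]=4,scc[2]=2,scc[3]=1,scc[4]=3,scc[5]=2

step 1: low=(low[0]=0,low[1]=?,low[2]=?,low[3]=?,low[4]=?,low[5]=?); scc=(scc[0]=0,scc[1]=?,scc[2]=?,scc[3]=?,scc[4]=?,scc[5]=?)
step 2: low=(low[0]=0,low[1]=1,low[2]=2,low[3]=3,low[4]=?,low[5]=?); scc=(scc[0]=0,scc[1]=?,scc[2]=?,scc[3]=1,scc[4]=?,scc[5]=?)
step 3: low=(low[0]=0,low[1]=1,low[2]=2,low[3]=3,low[4]=?,low[5]=2); scc=(scc[0]=0,scc[1]=?,scc[2]=?,scc[3]=1,scc[4]=?,scc[5]=?)
step 4: low=(low[0]=0,low[1]=1,low[2]=2,low[3]=3,low[4]=?,low[5]=2); scc=(scc[0]=0,scc[1]=?,scc[2]=2,scc[3]=1,scc[4]=?,scc[5]=2)
step 5: low=(low[0]=0,low[1]=1,low[2]=2,low[3]=3,low[4]=5,low[5]=2); scc=(scc[0]=0,scc[1]=?,scc[2]=2,scc[3]=1,scc[4]=3,scc[5]=2)
step 6: low=(low[0]=0,low[1]=1,low[2]=2,low[3]=3,low[4]=5,low[5]=2); scc=(scc[0]=0,scc[1]=4,scc[2]=2,scc[3]=1,scc[4]=3,scc[5]=2)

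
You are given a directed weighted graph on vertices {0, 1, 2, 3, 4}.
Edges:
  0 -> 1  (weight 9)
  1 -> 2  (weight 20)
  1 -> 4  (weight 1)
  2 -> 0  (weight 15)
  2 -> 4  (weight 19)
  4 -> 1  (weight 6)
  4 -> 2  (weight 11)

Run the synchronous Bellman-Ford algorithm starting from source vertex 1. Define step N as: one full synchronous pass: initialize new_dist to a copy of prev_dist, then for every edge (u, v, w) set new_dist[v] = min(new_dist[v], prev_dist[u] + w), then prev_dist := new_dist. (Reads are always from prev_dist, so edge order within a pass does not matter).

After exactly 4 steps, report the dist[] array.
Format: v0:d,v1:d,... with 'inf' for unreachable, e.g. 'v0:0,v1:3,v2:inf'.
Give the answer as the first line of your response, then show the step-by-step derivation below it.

v0:27,v1:0,v2:12,v3:inf,v4:1

step 1: dist = v0:inf,v1:0,v2:20,v3:inf,v4:1
step 2: dist = v0:35,v1:0,v2:12,v3:inf,v4:1
step 3: dist = v0:27,v1:0,v2:12,v3:inf,v4:1
step 4: dist = v0:27,v1:0,v2:12,v3:inf,v4:1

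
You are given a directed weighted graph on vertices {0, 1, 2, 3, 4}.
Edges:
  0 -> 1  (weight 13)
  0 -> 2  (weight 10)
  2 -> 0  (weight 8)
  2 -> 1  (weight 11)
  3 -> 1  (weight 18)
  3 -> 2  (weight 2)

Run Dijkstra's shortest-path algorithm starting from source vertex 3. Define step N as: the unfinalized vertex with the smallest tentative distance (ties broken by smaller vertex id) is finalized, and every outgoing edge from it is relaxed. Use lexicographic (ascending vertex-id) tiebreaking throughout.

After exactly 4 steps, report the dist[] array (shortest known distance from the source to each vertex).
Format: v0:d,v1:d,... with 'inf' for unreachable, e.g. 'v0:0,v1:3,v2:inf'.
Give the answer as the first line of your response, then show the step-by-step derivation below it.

v0:10,v1:13,v2:2,v3:0,v4:inf

step 1: dist = v0:inf,v1:18,v2:2,v3:0,v4:inf
step 2: dist = v0:10,v1:13,v2:2,v3:0,v4:inf
step 3: dist = v0:10,v1:13,v2:2,v3:0,v4:inf
step 4: dist = v0:10,v1:13,v2:2,v3:0,v4:inf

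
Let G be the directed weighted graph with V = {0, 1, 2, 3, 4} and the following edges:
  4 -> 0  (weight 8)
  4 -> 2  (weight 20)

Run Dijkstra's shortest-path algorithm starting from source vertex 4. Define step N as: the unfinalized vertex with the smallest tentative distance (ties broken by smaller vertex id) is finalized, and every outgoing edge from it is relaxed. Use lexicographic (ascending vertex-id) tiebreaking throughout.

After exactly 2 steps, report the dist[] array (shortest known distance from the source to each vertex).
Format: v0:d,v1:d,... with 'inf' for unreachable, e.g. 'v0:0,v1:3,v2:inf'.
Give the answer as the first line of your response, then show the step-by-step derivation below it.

v0:8,v1:inf,v2:20,v3:inf,v4:0

step 1: dist = v0:8,v1:inf,v2:20,v3:inf,v4:0
step 2: dist = v0:8,v1:inf,v2:20,v3:inf,v4:0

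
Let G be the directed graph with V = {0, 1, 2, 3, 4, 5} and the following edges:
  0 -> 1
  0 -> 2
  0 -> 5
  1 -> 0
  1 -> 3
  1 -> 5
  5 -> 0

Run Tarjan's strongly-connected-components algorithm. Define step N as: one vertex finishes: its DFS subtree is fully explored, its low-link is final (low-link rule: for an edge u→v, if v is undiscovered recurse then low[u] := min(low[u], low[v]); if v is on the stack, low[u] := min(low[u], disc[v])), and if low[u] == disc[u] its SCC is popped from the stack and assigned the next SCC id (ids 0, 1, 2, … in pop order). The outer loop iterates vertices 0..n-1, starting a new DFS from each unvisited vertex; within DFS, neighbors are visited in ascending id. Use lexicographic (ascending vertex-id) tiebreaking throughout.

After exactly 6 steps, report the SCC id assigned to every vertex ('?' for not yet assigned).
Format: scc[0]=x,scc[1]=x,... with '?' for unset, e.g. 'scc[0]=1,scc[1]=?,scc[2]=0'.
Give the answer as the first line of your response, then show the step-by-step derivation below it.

scc[0]=2,scc[1]=2,scc[2]=1,scc[3]=0,scc[4]=3,scc[5]=2

step 1: low=(low[0]=0,low[1]=0,low[2]=?,low[3]=2,low[4]=?,low[5]=?); scc=(scc[0]=?,scc[1]=?,scc[2]=?,scc[3]=0,scc[4]=?,scc[5]=?)
step 2: low=(low[0]=0,low[1]=0,low[2]=?,low[3]=2,low[4]=?,low[5]=0); scc=(scc[0]=?,scc[1]=?,scc[2]=?,scc[3]=0,scc[4]=?,scc[5]=?)
step 3: low=(low[0]=0,low[1]=0,low[2]=?,low[3]=2,low[4]=?,low[5]=0); scc=(scc[0]=?,scc[1]=?,scc[2]=?,scc[3]=0,scc[4]=?,scc[5]=?)
step 4: low=(low[0]=0,low[1]=0,low[2]=4,low[3]=2,low[4]=?,low[5]=0); scc=(scc[0]=?,scc[1]=?,scc[2]=1,scc[3]=0,scc[4]=?,scc[5]=?)
step 5: low=(low[0]=0,low[1]=0,low[2]=4,low[3]=2,low[4]=?,low[5]=0); scc=(scc[0]=2,scc[1]=2,scc[2]=1,scc[3]=0,scc[4]=?,scc[5]=2)
step 6: low=(low[0]=0,low[1]=0,low[2]=4,low[3]=2,low[4]=5,low[5]=0); scc=(scc[0]=2,scc[1]=2,scc[2]=1,scc[3]=0,scc[4]=3,scc[5]=2)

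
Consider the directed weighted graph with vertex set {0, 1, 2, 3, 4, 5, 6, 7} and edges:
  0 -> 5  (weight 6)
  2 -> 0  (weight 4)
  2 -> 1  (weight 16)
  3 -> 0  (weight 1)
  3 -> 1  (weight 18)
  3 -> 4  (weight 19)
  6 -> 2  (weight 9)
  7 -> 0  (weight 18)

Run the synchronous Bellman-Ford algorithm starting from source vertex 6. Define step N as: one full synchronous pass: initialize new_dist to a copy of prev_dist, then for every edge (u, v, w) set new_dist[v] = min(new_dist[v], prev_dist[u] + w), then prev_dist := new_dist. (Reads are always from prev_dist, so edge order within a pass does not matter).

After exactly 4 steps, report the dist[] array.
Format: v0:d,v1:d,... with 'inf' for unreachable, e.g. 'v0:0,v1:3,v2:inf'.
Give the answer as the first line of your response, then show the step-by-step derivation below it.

v0:13,v1:25,v2:9,v3:inf,v4:inf,v5:19,v6:0,v7:inf

step 1: dist = v0:inf,v1:inf,v2:9,v3:inf,v4:inf,v5:inf,v6:0,v7:inf
step 2: dist = v0:13,v1:25,v2:9,v3:inf,v4:inf,v5:inf,v6:0,v7:inf
step 3: dist = v0:13,v1:25,v2:9,v3:inf,v4:inf,v5:19,v6:0,v7:inf
step 4: dist = v0:13,v1:25,v2:9,v3:inf,v4:inf,v5:19,v6:0,v7:inf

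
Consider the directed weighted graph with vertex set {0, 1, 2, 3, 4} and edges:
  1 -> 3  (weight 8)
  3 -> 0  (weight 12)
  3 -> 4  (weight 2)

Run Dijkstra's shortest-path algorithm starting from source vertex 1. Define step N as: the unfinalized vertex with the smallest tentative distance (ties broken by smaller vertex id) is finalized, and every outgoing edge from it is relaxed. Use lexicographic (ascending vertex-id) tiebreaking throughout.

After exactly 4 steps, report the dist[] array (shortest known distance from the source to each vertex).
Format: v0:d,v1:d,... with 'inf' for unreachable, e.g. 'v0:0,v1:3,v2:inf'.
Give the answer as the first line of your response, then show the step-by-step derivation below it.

v0:20,v1:0,v2:inf,v3:8,v4:10

step 1: dist = v0:inf,v1:0,v2:inf,v3:8,v4:inf
step 2: dist = v0:20,v1:0,v2:inf,v3:8,v4:10
step 3: dist = v0:20,v1:0,v2:inf,v3:8,v4:10
step 4: dist = v0:20,v1:0,v2:inf,v3:8,v4:10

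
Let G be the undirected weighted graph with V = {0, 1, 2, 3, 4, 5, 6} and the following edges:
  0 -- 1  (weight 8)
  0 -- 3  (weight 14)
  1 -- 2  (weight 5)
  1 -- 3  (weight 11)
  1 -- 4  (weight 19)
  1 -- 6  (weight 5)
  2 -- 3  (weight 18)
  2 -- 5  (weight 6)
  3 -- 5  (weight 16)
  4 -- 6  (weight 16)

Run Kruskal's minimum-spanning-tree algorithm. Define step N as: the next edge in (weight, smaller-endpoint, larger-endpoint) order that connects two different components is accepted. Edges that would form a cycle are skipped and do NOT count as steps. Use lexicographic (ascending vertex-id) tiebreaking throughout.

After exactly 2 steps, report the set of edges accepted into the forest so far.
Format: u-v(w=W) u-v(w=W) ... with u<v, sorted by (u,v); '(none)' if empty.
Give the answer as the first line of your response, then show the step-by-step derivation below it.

1-2(w=5) 1-6(w=5)

step 1: add edge 1-2 (w=5); MST = {1-2(w=5)}
step 2: add edge 1-6 (w=5); MST = {1-2(w=5) 1-6(w=5)}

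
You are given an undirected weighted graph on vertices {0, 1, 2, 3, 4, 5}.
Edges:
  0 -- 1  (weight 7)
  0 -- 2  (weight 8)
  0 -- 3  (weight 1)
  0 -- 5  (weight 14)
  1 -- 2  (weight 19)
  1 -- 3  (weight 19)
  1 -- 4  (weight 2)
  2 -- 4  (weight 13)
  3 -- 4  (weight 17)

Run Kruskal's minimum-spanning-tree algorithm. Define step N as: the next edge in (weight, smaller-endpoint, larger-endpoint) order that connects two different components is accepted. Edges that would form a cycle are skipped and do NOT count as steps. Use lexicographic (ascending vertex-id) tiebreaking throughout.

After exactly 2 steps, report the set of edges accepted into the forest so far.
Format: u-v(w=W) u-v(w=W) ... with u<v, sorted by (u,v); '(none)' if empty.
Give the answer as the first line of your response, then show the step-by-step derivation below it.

0-3(w=1) 1-4(w=2)

step 1: add edge 0-3 (w=1); MST = {0-3(w=1)}
step 2: add edge 1-4 (w=2); MST = {0-3(w=1) 1-4(w=2)}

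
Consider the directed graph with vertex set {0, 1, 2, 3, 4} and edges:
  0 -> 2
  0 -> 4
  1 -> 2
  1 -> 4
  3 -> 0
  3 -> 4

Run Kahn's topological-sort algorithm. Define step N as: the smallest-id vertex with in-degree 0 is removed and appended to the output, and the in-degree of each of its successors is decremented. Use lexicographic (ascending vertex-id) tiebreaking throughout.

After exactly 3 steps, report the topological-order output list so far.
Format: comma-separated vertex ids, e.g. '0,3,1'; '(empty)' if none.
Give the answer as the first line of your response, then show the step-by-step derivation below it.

1,3,0

step 1: output 1; order=[1]; indeg=(1,0,1,0,2)
step 2: output 3; order=[1,3]; indeg=(0,0,1,0,1)
step 3: output 0; order=[1,3,0]; indeg=(0,0,0,0,0)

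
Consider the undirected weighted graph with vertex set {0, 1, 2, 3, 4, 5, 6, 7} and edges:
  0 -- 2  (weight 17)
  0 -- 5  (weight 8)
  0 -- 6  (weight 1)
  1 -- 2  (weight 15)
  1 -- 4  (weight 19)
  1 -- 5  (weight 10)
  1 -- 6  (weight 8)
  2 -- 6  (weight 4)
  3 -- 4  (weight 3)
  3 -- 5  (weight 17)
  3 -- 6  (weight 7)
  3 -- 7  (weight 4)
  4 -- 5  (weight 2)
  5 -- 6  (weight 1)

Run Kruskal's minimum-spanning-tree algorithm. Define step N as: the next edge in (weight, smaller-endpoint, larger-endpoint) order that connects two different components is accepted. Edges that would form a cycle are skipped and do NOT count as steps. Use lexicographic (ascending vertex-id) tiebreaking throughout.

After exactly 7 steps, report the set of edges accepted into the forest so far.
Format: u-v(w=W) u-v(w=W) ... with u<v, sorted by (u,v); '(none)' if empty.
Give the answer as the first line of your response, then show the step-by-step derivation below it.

0-6(w=1) 1-6(w=8) 2-6(w=4) 3-4(w=3) 3-7(w=4) 4-5(w=2) 5-6(w=1)

step 1: add edge 0-6 (w=1); MST = {0-6(w=1)}
step 2: add edge 5-6 (w=1); MST = {0-6(w=1) 5-6(w=1)}
step 3: add edge 4-5 (w=2); MST = {0-6(w=1) 4-5(w=2) 5-6(w=1)}
step 4: add edge 3-4 (w=3); MST = {0-6(w=1) 3-4(w=3) 4-5(w=2) 5-6(w=1)}
step 5: add edge 2-6 (w=4); MST = {0-6(w=1) 2-6(w=4) 3-4(w=3) 4-5(w=2) 5-6(w=1)}
step 6: add edge 3-7 (w=4); MST = {0-6(w=1) 2-6(w=4) 3-4(w=3) 3-7(w=4) 4-5(w=2) 5-6(w=1)}
step 7: add edge 1-6 (w=8); MST = {0-6(w=1) 1-6(w=8) 2-6(w=4) 3-4(w=3) 3-7(w=4) 4-5(w=2) 5-6(w=1)}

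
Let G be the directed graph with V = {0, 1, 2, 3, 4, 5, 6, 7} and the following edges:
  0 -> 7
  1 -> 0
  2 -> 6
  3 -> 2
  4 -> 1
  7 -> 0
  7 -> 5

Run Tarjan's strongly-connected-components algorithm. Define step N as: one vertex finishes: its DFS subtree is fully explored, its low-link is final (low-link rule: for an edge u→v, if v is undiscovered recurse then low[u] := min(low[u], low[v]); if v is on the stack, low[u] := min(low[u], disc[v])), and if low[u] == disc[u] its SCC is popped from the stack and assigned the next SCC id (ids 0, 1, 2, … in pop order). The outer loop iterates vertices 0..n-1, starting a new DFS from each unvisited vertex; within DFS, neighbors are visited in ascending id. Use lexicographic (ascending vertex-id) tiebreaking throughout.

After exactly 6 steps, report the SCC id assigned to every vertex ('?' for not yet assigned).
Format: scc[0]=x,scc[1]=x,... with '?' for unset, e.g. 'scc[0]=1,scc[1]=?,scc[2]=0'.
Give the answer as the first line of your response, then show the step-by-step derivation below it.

scc[0]=1,scc[1]=2,scc[2]=4,scc[3]=?,scc[4]=?,scc[5]=0,scc[6]=3,scc[7]=1

step 1: low=(low[0]=0,low[1]=?,low[2]=?,low[3]=?,low[4]=?,low[5]=2,low[6]=?,low[7]=0); scc=(scc[0]=?,scc[1]=?,scc[2]=?,scc[3]=?,scc[4]=?,scc[5]=0,scc[6]=?,scc[7]=?)
step 2: low=(low[0]=0,low[1]=?,low[2]=?,low[3]=?,low[4]=?,low[5]=2,low[6]=?,low[7]=0); scc=(scc[0]=?,scc[1]=?,scc[2]=?,scc[3]=?,scc[4]=?,scc[5]=0,scc[6]=?,scc[7]=?)
step 3: low=(low[0]=0,low[1]=?,low[2]=?,low[3]=?,low[4]=?,low[5]=2,low[6]=?,low[7]=0); scc=(scc[0]=1,scc[1]=?,scc[2]=?,scc[3]=?,scc[4]=?,scc[5]=0,scc[6]=?,scc[7]=1)
step 4: low=(low[0]=0,low[1]=3,low[2]=?,low[3]=?,low[4]=?,low[5]=2,low[6]=?,low[7]=0); scc=(scc[0]=1,scc[1]=2,scc[2]=?,scc[3]=?,scc[4]=?,scc[5]=0,scc[6]=?,scc[7]=1)
step 5: low=(low[0]=0,low[1]=3,low[2]=4,low[3]=?,low[4]=?,low[5]=2,low[6]=5,low[7]=0); scc=(scc[0]=1,scc[1]=2,scc[2]=?,scc[3]=?,scc[4]=?,scc[5]=0,scc[6]=3,scc[7]=1)
step 6: low=(low[0]=0,low[1]=3,low[2]=4,low[3]=?,low[4]=?,low[5]=2,low[6]=5,low[7]=0); scc=(scc[0]=1,scc[1]=2,scc[2]=4,scc[3]=?,scc[4]=?,scc[5]=0,scc[6]=3,scc[7]=1)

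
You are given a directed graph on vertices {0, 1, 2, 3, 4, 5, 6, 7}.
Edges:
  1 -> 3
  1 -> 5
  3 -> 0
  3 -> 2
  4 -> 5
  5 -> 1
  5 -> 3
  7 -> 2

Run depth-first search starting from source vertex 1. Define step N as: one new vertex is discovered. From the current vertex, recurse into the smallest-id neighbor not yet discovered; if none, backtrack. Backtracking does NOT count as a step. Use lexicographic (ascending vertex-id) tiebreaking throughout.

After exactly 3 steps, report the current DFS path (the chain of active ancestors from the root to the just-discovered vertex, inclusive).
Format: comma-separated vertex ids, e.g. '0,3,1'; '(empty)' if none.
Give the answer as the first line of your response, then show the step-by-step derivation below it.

1,3,0

step 1: discover 1; path=1; order=1
step 2: discover 3; path=1>3; order=1,3
step 3: discover 0; path=1>3>0; order=1,3,0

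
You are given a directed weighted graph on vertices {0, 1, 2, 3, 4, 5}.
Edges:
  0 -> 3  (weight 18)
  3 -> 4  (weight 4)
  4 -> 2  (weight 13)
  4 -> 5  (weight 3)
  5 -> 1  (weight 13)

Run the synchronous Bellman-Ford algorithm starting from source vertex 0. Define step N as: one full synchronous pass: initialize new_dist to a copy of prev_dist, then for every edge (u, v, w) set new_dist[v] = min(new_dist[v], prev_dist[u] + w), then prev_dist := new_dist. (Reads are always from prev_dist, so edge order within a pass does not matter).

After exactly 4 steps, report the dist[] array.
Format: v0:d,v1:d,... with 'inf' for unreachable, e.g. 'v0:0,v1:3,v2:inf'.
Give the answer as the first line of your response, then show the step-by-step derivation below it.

v0:0,v1:38,v2:35,v3:18,v4:22,v5:25

step 1: dist = v0:0,v1:inf,v2:inf,v3:18,v4:inf,v5:inf
step 2: dist = v0:0,v1:inf,v2:inf,v3:18,v4:22,v5:inf
step 3: dist = v0:0,v1:inf,v2:35,v3:18,v4:22,v5:25
step 4: dist = v0:0,v1:38,v2:35,v3:18,v4:22,v5:25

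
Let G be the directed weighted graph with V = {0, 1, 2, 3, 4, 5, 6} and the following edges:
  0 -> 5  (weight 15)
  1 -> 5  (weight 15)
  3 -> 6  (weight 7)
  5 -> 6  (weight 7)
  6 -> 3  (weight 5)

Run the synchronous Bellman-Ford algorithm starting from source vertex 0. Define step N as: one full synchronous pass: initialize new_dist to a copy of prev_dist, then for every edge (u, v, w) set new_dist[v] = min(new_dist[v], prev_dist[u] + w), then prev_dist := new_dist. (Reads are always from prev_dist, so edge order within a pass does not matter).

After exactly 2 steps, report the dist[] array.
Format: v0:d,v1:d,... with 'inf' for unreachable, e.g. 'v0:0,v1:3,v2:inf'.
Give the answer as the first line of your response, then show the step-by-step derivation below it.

v0:0,v1:inf,v2:inf,v3:inf,v4:inf,v5:15,v6:22

step 1: dist = v0:0,v1:inf,v2:inf,v3:inf,v4:inf,v5:15,v6:inf
step 2: dist = v0:0,v1:inf,v2:inf,v3:inf,v4:inf,v5:15,v6:22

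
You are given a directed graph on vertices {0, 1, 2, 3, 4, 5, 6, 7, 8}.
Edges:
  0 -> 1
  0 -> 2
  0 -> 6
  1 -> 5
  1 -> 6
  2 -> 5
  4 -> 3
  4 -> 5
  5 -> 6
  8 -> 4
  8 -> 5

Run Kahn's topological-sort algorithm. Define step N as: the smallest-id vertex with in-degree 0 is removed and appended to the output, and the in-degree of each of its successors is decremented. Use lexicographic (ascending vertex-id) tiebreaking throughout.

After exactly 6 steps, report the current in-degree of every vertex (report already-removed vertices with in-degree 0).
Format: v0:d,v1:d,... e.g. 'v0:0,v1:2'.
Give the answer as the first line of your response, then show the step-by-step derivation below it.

v0:0,v1:0,v2:0,v3:0,v4:0,v5:0,v6:1,v7:0,v8:0

step 1: output 0; order=[0]; indeg=(0,0,0,1,1,4,2,0,0)
step 2: output 1; order=[0,1]; indeg=(0,0,0,1,1,3,1,0,0)
step 3: output 2; order=[0,1,2]; indeg=(0,0,0,1,1,2,1,0,0)
step 4: output 7; order=[0,1,2,7]; indeg=(0,0,0,1,1,2,1,0,0)
step 5: output 8; order=[0,1,2,7,8]; indeg=(0,0,0,1,0,1,1,0,0)
step 6: output 4; order=[0,1,2,7,8,4]; indeg=(0,0,0,0,0,0,1,0,0)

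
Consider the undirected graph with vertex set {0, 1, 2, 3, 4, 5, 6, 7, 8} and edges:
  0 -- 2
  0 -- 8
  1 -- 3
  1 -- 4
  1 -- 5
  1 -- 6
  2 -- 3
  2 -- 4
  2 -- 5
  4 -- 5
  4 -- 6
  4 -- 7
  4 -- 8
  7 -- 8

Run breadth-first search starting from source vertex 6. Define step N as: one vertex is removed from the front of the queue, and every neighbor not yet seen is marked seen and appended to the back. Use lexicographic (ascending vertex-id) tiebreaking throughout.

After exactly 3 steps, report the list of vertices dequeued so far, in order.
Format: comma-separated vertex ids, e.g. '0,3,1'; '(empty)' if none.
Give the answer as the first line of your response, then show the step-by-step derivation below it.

6,1,4

step 1: dequeue 6; queue=[1,4]; order=6
step 2: dequeue 1; queue=[4,3,5]; order=6,1
step 3: dequeue 4; queue=[3,5,2,7,8]; order=6,1,4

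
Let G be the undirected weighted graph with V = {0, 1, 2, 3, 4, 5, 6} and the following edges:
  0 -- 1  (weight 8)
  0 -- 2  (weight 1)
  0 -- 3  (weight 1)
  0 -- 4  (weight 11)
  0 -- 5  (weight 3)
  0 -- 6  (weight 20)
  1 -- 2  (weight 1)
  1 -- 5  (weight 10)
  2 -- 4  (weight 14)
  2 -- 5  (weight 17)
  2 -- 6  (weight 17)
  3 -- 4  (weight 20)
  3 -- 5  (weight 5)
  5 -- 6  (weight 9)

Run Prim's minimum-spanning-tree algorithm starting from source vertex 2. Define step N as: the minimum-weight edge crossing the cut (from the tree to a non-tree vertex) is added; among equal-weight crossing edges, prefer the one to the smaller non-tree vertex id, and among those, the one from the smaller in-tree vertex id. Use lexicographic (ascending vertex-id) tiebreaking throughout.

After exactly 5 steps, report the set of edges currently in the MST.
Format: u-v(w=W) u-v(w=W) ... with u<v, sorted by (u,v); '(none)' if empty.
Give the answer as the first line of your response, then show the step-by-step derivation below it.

0-2(w=1) 0-3(w=1) 0-5(w=3) 1-2(w=1) 5-6(w=9)

step 1: add edge 0-2 (w=1); MST = {0-2(w=1)}
step 2: add edge 1-2 (w=1); MST = {0-2(w=1) 1-2(w=1)}
step 3: add edge 0-3 (w=1); MST = {0-2(w=1) 0-3(w=1) 1-2(w=1)}
step 4: add edge 0-5 (w=3); MST = {0-2(w=1) 0-3(w=1) 0-5(w=3) 1-2(w=1)}
step 5: add edge 5-6 (w=9); MST = {0-2(w=1) 0-3(w=1) 0-5(w=3) 1-2(w=1) 5-6(w=9)}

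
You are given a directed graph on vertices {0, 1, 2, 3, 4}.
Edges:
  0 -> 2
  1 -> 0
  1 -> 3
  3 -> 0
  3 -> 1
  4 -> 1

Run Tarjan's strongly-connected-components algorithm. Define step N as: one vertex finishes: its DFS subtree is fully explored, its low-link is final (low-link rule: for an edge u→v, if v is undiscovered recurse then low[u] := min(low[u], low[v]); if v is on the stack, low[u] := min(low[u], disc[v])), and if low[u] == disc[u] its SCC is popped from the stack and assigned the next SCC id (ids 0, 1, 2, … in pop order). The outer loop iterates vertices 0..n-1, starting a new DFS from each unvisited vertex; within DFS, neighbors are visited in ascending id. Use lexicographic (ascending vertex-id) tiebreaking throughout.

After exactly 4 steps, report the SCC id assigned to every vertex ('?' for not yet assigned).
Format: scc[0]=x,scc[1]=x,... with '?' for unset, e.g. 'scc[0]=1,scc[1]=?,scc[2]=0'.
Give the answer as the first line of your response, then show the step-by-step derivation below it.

scc[0]=1,scc[1]=2,scc[2]=0,scc[3]=2,scc[4]=?

step 1: low=(low[0]=0,low[1]=?,low[2]=1,low[3]=?,low[4]=?); scc=(scc[0]=?,scc[1]=?,scc[2]=0,scc[3]=?,scc[4]=?)
step 2: low=(low[0]=0,low[1]=?,low[2]=1,low[3]=?,low[4]=?); scc=(scc[0]=1,scc[1]=?,scc[2]=0,scc[3]=?,scc[4]=?)
step 3: low=(low[0]=0,low[1]=2,low[2]=1,low[3]=2,low[4]=?); scc=(scc[0]=1,scc[1]=?,scc[2]=0,scc[3]=?,scc[4]=?)
step 4: low=(low[0]=0,low[1]=2,low[2]=1,low[3]=2,low[4]=?); scc=(scc[0]=1,scc[1]=2,scc[2]=0,scc[3]=2,scc[4]=?)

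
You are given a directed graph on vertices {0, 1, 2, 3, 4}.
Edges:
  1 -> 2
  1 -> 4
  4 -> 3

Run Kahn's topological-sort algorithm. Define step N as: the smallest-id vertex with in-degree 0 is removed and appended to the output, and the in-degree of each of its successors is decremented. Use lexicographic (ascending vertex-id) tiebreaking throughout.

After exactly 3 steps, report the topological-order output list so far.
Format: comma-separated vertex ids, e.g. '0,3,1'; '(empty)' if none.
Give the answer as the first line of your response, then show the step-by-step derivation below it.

0,1,2

step 1: output 0; order=[0]; indeg=(0,0,1,1,1)
step 2: output 1; order=[0,1]; indeg=(0,0,0,1,0)
step 3: output 2; order=[0,1,2]; indeg=(0,0,0,1,0)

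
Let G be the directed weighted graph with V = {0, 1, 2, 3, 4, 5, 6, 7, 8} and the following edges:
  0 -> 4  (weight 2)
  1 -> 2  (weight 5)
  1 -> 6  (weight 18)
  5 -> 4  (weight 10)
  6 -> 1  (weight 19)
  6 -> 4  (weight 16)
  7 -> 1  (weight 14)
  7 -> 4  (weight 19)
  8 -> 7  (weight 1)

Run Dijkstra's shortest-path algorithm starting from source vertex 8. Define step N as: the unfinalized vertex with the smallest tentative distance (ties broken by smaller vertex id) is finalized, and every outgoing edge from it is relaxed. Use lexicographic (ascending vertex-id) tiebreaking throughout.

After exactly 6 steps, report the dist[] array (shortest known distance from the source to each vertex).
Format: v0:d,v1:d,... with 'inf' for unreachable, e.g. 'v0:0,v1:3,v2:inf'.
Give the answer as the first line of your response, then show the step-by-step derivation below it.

v0:inf,v1:15,v2:20,v3:inf,v4:20,v5:inf,v6:33,v7:1,v8:0

step 1: dist = v0:inf,v1:inf,v2:inf,v3:inf,v4:inf,v5:inf,v6:inf,v7:1,v8:0
step 2: dist = v0:inf,v1:15,v2:inf,v3:inf,v4:20,v5:inf,v6:inf,v7:1,v8:0
step 3: dist = v0:inf,v1:15,v2:20,v3:inf,v4:20,v5:inf,v6:33,v7:1,v8:0
step 4: dist = v0:inf,v1:15,v2:20,v3:inf,v4:20,v5:inf,v6:33,v7:1,v8:0
step 5: dist = v0:inf,v1:15,v2:20,v3:inf,v4:20,v5:inf,v6:33,v7:1,v8:0
step 6: dist = v0:inf,v1:15,v2:20,v3:inf,v4:20,v5:inf,v6:33,v7:1,v8:0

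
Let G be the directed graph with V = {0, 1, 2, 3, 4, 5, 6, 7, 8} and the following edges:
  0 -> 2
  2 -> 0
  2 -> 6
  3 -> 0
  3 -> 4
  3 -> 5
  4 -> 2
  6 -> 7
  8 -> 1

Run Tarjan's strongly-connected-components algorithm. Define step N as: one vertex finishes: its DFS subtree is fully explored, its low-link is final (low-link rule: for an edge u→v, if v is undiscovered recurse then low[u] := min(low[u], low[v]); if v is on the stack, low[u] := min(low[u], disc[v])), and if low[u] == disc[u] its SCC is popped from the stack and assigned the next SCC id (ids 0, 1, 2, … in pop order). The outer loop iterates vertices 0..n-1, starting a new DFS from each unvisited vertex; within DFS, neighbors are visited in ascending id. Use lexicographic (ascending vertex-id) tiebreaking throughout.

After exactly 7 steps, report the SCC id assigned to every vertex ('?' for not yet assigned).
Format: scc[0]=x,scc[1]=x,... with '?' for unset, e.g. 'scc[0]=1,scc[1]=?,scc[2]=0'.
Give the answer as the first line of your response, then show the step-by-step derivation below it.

scc[0]=2,scc[1]=3,scc[2]=2,scc[3]=?,scc[4]=4,scc[5]=5,scc[6]=1,scc[7]=0,scc[8]=?

step 1: low=(low[0]=0,low[1]=?,low[2]=0,low[3]=?,low[4]=?,low[5]=?,low[6]=2,low[7]=3,low[8]=?); scc=(scc[0]=?,scc[1]=?,scc[2]=?,scc[3]=?,scc[4]=?,scc[5]=?,scc[6]=?,scc[7]=0,scc[8]=?)
step 2: low=(low[0]=0,low[1]=?,low[2]=0,low[3]=?,low[4]=?,low[5]=?,low[6]=2,low[7]=3,low[8]=?); scc=(scc[0]=?,scc[1]=?,scc[2]=?,scc[3]=?,scc[4]=?,scc[5]=?,scc[6]=1,scc[7]=0,scc[8]=?)
step 3: low=(low[0]=0,low[1]=?,low[2]=0,low[3]=?,low[4]=?,low[5]=?,low[6]=2,low[7]=3,low[8]=?); scc=(scc[0]=?,scc[1]=?,scc[2]=?,scc[3]=?,scc[4]=?,scc[5]=?,scc[6]=1,scc[7]=0,scc[8]=?)
step 4: low=(low[0]=0,low[1]=?,low[2]=0,low[3]=?,low[4]=?,low[5]=?,low[6]=2,low[7]=3,low[8]=?); scc=(scc[0]=2,scc[1]=?,scc[2]=2,scc[3]=?,scc[4]=?,scc[5]=?,scc[6]=1,scc[7]=0,scc[8]=?)
step 5: low=(low[0]=0,low[1]=4,low[2]=0,low[3]=?,low[4]=?,low[5]=?,low[6]=2,low[7]=3,low[8]=?); scc=(scc[0]=2,scc[1]=3,scc[2]=2,scc[3]=?,scc[4]=?,scc[5]=?,scc[6]=1,scc[7]=0,scc[8]=?)
step 6: low=(low[0]=0,low[1]=4,low[2]=0,low[3]=5,low[4]=6,low[5]=?,low[6]=2,low[7]=3,low[8]=?); scc=(scc[0]=2,scc[1]=3,scc[2]=2,scc[3]=?,scc[4]=4,scc[5]=?,scc[6]=1,scc[7]=0,scc[8]=?)
step 7: low=(low[0]=0,low[1]=4,low[2]=0,low[3]=5,low[4]=6,low[5]=7,low[6]=2,low[7]=3,low[8]=?); scc=(scc[0]=2,scc[1]=3,scc[2]=2,scc[3]=?,scc[4]=4,scc[5]=5,scc[6]=1,scc[7]=0,scc[8]=?)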